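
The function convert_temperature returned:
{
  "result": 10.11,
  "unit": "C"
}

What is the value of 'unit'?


C


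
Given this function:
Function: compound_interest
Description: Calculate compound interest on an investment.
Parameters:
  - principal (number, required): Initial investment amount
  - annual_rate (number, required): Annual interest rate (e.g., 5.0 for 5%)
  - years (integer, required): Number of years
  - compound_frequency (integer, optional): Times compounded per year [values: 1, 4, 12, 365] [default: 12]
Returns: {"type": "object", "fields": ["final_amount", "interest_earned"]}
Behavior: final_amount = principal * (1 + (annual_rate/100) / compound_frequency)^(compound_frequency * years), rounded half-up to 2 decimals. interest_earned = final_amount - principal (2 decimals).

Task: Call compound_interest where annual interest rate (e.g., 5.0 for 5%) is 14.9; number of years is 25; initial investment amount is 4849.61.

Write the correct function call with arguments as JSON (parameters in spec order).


Mapping each described value to its parameter name:
  'Annual interest rate (e.g., 5.0 for 5%)' -> annual_rate = 14.9
  'Number of years' -> years = 25
  'Initial investment amount' -> principal = 4849.61
compound_interest({"principal": 4849.61, "annual_rate": 14.9, "years": 25})


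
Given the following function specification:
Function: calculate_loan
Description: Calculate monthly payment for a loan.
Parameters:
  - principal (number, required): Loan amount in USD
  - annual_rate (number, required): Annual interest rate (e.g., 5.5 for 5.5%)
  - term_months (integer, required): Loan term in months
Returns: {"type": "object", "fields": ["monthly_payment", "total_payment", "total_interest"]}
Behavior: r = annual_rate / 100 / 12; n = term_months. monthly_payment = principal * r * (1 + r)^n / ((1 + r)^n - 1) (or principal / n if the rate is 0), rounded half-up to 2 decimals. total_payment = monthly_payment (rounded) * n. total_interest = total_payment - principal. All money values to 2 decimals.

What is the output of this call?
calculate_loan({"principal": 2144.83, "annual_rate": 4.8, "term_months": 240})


r = 4.8 / 100 / 12 = 0.004 (keep full precision)
(1 + r)^240 = 2.60670013
monthly_payment = 2144.83 * 0.004 * 2.60670013 / (2.60670013 - 1) = 13.919035 -> 13.92
total_payment = 13.92 * 240 = 3340.80
total_interest = 3340.80 - 2144.83 = 1195.97
Output:
{"monthly_payment": 13.92, "total_payment": 3340.8, "total_interest": 1195.97}


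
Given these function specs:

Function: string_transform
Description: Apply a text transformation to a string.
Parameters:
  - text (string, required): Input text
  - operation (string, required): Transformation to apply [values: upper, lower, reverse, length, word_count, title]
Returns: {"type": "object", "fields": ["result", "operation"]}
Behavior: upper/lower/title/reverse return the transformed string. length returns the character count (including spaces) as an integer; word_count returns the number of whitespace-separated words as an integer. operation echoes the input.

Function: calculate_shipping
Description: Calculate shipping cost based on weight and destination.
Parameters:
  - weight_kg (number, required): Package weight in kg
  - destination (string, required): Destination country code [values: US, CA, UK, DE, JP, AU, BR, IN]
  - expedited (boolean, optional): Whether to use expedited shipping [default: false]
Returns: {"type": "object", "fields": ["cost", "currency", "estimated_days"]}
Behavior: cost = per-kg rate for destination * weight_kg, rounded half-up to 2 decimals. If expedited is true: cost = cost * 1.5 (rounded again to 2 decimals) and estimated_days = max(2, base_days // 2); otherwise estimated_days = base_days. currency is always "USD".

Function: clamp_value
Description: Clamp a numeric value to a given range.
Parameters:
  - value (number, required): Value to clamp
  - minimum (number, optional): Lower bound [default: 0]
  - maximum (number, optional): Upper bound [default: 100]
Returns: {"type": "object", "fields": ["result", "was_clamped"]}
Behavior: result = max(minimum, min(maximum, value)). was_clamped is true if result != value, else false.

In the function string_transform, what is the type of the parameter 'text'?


The string_transform spec declares:
  - text (string, required): Input text
Type:
string


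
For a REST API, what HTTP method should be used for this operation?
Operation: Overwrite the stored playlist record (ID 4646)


GET = read, POST = create, PUT = update/replace, DELETE = remove
This operation is an update/replace.
PUT


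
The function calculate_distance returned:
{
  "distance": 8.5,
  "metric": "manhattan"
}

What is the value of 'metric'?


manhattan


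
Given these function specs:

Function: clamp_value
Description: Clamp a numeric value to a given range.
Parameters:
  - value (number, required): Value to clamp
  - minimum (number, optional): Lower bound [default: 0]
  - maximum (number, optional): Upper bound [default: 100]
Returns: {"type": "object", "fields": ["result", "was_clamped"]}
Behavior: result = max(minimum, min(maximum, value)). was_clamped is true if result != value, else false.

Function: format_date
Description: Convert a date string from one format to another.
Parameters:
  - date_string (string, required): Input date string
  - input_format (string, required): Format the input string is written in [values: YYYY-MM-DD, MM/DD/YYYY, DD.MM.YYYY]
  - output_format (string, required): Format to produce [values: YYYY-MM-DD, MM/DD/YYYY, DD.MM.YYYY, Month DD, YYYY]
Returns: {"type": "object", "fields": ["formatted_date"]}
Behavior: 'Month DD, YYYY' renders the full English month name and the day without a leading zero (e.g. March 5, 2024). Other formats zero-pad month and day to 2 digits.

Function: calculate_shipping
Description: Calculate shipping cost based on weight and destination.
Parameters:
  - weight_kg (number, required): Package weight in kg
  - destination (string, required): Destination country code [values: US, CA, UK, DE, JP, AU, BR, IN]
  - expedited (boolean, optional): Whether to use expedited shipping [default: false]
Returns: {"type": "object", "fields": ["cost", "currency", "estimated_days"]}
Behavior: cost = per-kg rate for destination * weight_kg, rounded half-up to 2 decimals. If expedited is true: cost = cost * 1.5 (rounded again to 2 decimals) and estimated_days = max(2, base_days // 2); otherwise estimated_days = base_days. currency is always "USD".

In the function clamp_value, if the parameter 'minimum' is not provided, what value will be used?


The clamp_value spec declares:
  - minimum (number, optional): Lower bound [default: 0]
Default:
0


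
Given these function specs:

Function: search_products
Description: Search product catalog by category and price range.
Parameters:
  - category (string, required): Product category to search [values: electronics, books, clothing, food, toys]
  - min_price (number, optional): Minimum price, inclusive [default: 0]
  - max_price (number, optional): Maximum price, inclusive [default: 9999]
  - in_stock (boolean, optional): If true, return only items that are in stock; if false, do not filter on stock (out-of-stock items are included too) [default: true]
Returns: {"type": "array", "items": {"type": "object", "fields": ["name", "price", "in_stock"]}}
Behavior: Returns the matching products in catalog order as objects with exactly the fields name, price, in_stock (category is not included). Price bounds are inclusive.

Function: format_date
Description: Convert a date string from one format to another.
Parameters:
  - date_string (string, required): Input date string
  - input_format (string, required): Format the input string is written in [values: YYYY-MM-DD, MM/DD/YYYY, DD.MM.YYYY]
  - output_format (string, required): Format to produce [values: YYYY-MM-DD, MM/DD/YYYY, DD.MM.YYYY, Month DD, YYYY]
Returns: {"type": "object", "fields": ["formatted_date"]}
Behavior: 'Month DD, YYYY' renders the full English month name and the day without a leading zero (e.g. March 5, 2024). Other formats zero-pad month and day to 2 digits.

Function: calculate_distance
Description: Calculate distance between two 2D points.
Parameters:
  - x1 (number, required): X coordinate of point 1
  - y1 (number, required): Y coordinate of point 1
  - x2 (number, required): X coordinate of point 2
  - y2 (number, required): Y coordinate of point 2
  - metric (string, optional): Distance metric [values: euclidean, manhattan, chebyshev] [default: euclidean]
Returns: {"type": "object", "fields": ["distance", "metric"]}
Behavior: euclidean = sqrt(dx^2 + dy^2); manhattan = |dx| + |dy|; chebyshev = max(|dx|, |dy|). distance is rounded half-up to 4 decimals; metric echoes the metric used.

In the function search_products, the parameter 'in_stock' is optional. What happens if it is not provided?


The search_products spec declares:
  - in_stock (boolean, optional): If true, return only items that are in stock; if false, do not filter on stock (out-of-stock items are included too) [default: true]
It defaults to true


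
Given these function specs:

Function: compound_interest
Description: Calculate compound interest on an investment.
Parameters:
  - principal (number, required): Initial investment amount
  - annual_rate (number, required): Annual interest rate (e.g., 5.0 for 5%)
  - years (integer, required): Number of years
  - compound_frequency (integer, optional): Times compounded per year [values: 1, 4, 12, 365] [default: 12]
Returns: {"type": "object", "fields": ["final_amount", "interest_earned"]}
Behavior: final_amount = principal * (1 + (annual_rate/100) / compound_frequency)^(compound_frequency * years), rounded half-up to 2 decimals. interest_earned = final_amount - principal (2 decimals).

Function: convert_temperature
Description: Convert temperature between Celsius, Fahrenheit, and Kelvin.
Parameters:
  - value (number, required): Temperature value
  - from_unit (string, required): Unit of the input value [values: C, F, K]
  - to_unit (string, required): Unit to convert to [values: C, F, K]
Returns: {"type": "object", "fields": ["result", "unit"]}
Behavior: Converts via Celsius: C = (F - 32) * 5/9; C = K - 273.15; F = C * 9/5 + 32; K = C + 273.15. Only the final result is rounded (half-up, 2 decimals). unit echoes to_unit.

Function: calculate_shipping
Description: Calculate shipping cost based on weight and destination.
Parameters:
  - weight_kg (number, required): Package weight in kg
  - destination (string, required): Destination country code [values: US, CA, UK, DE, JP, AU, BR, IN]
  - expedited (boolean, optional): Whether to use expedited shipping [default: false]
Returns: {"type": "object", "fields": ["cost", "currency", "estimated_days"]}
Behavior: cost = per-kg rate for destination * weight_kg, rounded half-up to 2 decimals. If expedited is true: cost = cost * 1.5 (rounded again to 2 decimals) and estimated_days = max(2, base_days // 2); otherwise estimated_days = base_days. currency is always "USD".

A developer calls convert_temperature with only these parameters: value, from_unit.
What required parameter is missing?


Required parameters: value, from_unit, to_unit
Provided: value, from_unit
Missing: to_unit
to_unit


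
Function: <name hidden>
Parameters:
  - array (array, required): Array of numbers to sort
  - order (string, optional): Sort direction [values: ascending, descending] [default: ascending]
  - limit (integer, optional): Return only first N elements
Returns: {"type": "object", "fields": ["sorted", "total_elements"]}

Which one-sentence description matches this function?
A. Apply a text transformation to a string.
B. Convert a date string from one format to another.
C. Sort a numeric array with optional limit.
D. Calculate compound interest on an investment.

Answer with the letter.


Parameters array, order, limit and return ["sorted", "total_elements"] fit: Sort a numeric array with optional limit.
C


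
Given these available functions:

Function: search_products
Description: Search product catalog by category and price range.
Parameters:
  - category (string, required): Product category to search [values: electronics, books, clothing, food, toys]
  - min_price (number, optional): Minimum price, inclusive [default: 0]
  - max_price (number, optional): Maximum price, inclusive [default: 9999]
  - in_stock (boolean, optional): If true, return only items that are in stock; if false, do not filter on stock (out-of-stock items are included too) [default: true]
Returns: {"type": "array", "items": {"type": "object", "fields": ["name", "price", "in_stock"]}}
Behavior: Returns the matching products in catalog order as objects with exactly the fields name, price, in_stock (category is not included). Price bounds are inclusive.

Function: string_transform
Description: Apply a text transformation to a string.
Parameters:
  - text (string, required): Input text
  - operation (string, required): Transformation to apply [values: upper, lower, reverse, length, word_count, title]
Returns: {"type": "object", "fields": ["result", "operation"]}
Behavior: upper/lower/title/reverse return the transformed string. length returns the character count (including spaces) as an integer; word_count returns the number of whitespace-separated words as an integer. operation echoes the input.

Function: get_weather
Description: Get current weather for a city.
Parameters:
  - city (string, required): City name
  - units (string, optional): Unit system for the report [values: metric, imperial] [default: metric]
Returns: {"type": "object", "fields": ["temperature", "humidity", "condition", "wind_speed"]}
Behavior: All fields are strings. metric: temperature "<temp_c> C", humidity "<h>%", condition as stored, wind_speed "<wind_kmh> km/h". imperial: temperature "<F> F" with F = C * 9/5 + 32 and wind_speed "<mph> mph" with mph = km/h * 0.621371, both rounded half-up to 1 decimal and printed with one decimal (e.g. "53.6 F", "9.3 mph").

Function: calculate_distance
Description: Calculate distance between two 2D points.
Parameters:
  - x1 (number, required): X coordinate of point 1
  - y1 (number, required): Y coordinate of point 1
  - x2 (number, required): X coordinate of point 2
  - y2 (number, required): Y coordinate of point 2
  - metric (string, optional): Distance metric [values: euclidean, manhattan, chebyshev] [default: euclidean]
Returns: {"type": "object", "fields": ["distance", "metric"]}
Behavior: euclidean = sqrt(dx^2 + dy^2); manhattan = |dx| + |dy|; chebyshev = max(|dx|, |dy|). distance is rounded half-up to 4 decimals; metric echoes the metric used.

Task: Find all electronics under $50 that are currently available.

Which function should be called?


The task needs a function whose description is: Search product catalog by category and price range.
search_products


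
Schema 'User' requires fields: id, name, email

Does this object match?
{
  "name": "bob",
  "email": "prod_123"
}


Checking required fields...
Missing: id
Invalid - missing required field 'id'


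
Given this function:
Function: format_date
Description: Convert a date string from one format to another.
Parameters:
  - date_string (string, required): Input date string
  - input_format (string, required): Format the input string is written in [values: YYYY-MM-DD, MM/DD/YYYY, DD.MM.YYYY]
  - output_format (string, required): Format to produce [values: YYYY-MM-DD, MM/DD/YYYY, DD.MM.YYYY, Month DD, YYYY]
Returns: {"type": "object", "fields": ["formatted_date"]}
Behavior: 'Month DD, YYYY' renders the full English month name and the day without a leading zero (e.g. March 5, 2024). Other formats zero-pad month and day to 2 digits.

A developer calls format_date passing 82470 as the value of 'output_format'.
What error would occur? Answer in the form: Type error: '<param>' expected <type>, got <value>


Spec: 'output_format' is declared as string; 82470 is an integer.
Type error: 'output_format' expected string, got 82470


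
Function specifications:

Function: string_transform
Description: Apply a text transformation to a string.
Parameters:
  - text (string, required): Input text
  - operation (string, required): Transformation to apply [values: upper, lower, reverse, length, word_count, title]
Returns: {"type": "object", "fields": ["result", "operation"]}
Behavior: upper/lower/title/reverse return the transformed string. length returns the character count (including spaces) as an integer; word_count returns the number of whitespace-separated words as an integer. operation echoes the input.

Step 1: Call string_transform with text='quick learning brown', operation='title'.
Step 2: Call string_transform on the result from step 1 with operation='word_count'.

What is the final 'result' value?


Step 1: string_transform(text='quick learning brown', operation='title')
  -> result = 'Quick Learning Brown'
Step 2: string_transform(text='Quick Learning Brown', operation='word_count')
  words: Quick, Learning, Brown -> 3
  -> result = 3
3


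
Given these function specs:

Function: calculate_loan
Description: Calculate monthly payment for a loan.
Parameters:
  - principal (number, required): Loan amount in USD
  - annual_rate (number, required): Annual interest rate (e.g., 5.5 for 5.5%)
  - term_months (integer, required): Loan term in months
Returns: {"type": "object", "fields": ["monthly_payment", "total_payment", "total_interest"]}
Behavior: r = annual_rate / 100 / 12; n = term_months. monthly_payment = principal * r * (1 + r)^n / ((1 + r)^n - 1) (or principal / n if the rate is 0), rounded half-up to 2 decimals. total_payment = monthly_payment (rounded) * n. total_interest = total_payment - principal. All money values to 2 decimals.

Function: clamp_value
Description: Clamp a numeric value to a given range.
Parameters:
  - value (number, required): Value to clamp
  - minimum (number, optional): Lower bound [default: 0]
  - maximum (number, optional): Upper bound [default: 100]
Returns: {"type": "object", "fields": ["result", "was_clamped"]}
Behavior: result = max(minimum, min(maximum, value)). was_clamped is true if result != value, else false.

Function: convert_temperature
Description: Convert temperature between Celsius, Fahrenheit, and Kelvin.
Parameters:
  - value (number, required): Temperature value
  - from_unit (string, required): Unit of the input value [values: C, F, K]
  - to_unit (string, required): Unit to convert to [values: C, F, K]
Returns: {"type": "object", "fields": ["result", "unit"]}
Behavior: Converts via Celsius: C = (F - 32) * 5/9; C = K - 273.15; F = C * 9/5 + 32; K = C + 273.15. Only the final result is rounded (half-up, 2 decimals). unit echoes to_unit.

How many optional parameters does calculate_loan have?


Parameters of calculate_loan: principal (required), annual_rate (required), term_months (required)
Optional count:
0


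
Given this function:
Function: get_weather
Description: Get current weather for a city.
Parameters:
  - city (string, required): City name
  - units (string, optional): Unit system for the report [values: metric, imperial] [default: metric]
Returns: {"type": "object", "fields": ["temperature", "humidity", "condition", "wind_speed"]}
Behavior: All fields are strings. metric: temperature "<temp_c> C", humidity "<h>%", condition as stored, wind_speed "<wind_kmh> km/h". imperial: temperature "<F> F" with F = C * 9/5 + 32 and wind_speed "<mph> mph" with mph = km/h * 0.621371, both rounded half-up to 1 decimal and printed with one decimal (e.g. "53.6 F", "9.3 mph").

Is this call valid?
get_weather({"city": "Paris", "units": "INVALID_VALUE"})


Checking parameter values...
Parameter 'units' has value 'INVALID_VALUE' not in allowed: metric, imperial
Invalid - 'units' must be one of metric, imperial


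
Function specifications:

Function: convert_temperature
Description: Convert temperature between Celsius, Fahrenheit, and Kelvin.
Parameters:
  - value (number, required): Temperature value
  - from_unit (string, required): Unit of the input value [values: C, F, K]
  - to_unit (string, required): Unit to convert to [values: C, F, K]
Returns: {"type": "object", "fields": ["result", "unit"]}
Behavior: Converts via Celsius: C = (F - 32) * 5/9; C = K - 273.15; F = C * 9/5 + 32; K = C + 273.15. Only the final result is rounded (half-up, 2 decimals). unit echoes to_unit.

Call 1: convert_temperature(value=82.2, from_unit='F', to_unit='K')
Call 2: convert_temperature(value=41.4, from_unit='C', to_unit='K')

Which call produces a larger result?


Call 1:
  To C: (82.2 - 32) * 5/9 = 27.888889
  To K: 27.888889 + 273.15 = 301.038889
  Round to 2 decimals: 301.04
  -> 301.04 K
Call 2:
  Input already in C: 41.4
  To K: 41.4 + 273.15 = 314.55
  Round to 2 decimals: 314.55
  -> 314.55 K
Call 2 (314.55 K)


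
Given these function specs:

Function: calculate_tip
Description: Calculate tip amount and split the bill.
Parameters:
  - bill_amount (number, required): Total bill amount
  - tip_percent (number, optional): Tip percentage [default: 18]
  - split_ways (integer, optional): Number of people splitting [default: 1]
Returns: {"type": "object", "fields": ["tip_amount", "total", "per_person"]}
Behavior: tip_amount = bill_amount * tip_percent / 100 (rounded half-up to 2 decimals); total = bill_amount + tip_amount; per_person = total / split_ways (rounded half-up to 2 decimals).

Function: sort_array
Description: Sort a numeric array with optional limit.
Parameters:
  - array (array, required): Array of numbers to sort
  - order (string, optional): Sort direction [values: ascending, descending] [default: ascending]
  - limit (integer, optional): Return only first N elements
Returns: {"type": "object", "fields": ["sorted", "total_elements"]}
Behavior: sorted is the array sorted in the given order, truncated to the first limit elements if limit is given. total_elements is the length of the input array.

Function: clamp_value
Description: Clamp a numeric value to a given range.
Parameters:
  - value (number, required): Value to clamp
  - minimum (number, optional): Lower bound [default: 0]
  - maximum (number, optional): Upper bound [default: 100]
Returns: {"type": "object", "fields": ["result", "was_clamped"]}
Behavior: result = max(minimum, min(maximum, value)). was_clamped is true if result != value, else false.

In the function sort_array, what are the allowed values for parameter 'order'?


The sort_array spec declares:
  - order (string, optional): Sort direction [values: ascending, descending] [default: ascending]
Allowed values:
ascending, descending


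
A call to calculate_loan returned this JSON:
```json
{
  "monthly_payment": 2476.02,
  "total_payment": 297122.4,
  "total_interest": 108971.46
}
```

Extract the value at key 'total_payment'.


297122.4


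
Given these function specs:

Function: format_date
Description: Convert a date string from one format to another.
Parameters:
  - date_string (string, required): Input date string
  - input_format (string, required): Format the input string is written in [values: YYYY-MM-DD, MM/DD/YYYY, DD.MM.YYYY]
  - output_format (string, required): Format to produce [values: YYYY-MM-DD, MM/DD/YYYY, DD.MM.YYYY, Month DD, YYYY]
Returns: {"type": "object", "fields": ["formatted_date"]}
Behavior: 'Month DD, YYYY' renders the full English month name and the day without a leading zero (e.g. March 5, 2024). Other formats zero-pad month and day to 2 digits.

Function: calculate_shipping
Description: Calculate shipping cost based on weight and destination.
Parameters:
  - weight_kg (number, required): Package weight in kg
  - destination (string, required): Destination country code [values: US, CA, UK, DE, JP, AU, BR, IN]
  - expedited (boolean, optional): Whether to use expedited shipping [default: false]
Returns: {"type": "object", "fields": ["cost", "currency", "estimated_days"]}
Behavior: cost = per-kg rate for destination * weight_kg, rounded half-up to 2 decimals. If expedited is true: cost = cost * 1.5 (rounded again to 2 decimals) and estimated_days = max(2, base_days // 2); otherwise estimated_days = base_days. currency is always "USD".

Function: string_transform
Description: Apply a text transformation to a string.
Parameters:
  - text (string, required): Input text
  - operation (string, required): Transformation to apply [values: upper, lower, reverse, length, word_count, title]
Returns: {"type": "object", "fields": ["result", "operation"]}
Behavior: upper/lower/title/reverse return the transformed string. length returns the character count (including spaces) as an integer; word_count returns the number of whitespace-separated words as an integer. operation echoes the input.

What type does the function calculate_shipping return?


The calculate_shipping spec declares Returns: {"type": "object", "fields": ["cost", "currency", "estimated_days"]}
Type:
object


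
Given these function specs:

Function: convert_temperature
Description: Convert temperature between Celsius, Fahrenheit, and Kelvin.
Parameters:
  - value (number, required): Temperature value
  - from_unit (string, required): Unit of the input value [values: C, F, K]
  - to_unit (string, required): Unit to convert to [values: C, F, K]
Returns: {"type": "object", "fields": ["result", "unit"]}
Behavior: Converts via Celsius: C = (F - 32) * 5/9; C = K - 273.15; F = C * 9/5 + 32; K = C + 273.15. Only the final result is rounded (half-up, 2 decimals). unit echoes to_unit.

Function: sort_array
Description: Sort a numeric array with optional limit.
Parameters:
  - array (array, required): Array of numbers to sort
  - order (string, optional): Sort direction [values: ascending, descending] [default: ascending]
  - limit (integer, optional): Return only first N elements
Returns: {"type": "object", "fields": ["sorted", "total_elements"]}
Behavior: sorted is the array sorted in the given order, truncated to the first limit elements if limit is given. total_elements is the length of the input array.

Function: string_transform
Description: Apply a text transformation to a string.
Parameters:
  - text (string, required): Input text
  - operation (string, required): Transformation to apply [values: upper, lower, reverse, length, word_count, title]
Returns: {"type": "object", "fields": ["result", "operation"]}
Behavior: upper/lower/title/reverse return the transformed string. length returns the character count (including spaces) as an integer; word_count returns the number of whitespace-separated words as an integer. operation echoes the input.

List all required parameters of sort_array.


Parameters of sort_array and their required/optional flag:
  array: required
  order: optional
  limit: optional
array


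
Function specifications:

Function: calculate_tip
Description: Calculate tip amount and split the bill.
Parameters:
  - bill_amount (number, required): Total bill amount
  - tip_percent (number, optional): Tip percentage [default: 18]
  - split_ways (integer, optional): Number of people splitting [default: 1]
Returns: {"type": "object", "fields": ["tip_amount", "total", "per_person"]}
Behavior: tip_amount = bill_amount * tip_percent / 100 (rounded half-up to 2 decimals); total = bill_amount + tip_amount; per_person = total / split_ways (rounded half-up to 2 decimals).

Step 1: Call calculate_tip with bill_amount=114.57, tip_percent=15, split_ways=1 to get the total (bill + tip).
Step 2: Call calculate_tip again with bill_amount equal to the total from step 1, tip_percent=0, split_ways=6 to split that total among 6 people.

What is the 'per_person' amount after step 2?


Step 1: calculate_tip(bill_amount=114.57, tip_percent=15, split_ways=1)
  tip_amount = 114.57 * 15/100 = 17.1855 -> 17.19
  total = 114.57 + 17.19 = 131.76
  per_person = 131.76 / 1 = 131.76 -> 131.76
  -> total = 131.76
Step 2: calculate_tip(bill_amount=131.76, tip_percent=0, split_ways=6)
  tip_amount = 131.76 * 0/100 = 0 -> 0.00
  total = 131.76 + 0.00 = 131.76
  per_person = 131.76 / 6 = 21.96 -> 21.96
  -> per_person = 21.96
$21.96


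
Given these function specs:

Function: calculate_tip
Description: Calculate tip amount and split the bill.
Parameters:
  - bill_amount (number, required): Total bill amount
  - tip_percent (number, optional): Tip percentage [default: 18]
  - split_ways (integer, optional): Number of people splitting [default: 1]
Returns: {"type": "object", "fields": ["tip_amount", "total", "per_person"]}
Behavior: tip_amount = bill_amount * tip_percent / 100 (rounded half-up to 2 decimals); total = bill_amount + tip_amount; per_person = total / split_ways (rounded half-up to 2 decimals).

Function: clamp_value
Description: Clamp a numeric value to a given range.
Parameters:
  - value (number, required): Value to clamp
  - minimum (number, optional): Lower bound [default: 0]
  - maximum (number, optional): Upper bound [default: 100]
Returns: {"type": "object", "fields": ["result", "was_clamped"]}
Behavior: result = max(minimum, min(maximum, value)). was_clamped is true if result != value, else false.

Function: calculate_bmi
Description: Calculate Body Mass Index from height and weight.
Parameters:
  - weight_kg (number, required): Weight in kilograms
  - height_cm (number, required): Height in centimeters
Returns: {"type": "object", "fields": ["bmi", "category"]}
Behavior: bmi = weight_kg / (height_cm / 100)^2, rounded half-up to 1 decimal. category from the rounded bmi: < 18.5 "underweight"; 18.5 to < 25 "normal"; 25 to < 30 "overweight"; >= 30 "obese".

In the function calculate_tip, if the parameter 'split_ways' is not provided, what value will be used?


The calculate_tip spec declares:
  - split_ways (integer, optional): Number of people splitting [default: 1]
Default:
1


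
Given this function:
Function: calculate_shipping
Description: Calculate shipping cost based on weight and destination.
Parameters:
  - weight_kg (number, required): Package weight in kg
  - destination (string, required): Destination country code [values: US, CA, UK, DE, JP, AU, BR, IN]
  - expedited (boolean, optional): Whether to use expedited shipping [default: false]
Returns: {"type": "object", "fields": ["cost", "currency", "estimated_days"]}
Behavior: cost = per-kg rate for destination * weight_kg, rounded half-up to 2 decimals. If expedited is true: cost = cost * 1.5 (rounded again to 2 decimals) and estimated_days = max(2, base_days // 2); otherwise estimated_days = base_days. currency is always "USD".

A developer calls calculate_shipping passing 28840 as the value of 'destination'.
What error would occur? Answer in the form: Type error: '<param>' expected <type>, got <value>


Spec: 'destination' is declared as string; 28840 is an integer.
Type error: 'destination' expected string, got 28840


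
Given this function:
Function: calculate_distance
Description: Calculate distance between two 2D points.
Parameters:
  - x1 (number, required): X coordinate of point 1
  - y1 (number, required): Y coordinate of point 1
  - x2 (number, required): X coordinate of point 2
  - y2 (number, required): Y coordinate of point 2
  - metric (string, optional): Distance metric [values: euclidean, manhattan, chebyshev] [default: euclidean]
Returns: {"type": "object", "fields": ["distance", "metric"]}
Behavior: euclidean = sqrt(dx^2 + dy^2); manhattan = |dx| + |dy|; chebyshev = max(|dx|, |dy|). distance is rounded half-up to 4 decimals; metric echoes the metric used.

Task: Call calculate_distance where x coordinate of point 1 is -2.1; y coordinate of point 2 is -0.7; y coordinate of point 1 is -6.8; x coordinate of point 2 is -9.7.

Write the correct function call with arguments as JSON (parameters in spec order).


Mapping each described value to its parameter name:
  'X coordinate of point 1' -> x1 = -2.1
  'Y coordinate of point 2' -> y2 = -0.7
  'Y coordinate of point 1' -> y1 = -6.8
  'X coordinate of point 2' -> x2 = -9.7
calculate_distance({"x1": -2.1, "y1": -6.8, "x2": -9.7, "y2": -0.7})


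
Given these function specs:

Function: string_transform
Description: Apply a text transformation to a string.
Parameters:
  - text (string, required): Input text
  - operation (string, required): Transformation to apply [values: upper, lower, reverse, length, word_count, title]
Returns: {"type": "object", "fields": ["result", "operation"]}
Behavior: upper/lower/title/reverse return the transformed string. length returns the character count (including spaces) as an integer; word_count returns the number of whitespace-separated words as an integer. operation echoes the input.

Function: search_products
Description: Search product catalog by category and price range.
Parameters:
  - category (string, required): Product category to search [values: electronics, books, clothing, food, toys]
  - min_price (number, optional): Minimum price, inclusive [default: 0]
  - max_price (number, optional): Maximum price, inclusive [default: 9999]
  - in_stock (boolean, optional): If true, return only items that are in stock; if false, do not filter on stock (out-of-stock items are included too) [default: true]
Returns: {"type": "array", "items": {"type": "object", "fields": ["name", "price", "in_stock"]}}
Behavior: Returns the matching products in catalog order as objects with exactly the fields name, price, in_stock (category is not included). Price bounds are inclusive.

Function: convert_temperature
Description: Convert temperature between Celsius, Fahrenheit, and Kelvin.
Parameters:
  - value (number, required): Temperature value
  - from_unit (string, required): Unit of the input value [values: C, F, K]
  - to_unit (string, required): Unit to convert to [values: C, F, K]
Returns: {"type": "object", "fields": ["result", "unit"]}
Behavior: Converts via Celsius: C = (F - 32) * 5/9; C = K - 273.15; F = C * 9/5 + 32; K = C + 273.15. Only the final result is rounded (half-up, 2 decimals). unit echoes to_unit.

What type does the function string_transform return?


The string_transform spec declares Returns: {"type": "object", "fields": ["result", "operation"]}
Type:
object


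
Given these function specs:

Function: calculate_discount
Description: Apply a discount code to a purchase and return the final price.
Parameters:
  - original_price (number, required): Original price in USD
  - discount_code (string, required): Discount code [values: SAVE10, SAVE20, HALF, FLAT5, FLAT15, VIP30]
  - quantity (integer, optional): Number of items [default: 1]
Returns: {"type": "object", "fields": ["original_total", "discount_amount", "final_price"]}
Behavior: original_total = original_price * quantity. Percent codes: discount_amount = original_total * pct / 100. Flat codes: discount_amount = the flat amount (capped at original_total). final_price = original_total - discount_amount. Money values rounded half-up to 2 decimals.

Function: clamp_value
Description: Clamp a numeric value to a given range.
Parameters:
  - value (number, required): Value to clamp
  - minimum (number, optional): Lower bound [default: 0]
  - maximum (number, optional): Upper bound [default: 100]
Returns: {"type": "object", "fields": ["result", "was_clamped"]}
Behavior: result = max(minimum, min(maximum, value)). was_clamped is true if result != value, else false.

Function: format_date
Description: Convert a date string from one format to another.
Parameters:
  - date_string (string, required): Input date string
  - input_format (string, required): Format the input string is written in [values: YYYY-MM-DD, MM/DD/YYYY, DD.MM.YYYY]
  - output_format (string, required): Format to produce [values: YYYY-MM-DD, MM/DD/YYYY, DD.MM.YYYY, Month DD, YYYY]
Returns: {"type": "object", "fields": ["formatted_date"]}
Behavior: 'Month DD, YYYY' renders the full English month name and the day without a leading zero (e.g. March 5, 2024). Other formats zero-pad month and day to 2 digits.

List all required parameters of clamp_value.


Parameters of clamp_value and their required/optional flag:
  value: required
  minimum: optional
  maximum: optional
value


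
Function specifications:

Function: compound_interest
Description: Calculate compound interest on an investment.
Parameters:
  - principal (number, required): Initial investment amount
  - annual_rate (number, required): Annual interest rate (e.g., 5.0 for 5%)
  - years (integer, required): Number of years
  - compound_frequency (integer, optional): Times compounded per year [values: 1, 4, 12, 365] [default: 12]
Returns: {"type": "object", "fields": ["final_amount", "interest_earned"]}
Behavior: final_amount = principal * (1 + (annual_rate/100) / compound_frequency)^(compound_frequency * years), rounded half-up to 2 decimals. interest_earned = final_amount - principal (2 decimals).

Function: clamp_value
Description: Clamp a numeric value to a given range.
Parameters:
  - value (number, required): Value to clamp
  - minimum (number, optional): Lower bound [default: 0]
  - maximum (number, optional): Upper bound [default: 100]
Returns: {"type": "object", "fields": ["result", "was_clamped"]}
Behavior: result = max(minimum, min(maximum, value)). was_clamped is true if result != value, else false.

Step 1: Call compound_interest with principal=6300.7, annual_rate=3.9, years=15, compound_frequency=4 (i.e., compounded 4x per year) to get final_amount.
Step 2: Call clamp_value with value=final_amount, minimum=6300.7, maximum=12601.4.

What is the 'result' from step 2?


Step 1: compound_interest
  rate per period = 3.9/100/4 = 0.00975 (keep full precision); periods = 4 * 15 = 60
  (1 + 0.00975)^60 = 1.78991213
  final_amount = 6300.7 * 1.78991213 = 11277.69934 -> 11277.70
  interest_earned = 11277.70 - 6300.70 = 4977.00
  -> final_amount = 11277.7
Step 2: clamp_value(value=11277.7, minimum=6300.7, maximum=12601.4)
  result = max(6300.7, min(12601.4, 11277.7)) = max(6300.7, 11277.7) = 11277.7
  was_clamped = (11277.7 != 11277.7) = false
  -> result = 11277.7
11277.7


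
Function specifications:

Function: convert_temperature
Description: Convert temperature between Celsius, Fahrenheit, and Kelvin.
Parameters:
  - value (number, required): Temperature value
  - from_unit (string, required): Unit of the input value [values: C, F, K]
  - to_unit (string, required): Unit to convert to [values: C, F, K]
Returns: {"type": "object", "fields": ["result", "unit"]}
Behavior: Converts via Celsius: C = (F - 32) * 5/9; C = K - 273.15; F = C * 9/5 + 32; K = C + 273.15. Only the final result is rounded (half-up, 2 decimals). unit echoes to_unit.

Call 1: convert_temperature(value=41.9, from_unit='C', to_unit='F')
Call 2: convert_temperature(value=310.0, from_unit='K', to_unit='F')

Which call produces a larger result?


Call 1:
  Input already in C: 41.9
  To F: 41.9 * 9/5 + 32 = 107.42
  Round to 2 decimals: 107.42
  -> 107.42 F
Call 2:
  To C: 310 - 273.15 = 36.85
  To F: 36.85 * 9/5 + 32 = 98.33
  Round to 2 decimals: 98.33
  -> 98.33 F
Call 1 (107.42 F)


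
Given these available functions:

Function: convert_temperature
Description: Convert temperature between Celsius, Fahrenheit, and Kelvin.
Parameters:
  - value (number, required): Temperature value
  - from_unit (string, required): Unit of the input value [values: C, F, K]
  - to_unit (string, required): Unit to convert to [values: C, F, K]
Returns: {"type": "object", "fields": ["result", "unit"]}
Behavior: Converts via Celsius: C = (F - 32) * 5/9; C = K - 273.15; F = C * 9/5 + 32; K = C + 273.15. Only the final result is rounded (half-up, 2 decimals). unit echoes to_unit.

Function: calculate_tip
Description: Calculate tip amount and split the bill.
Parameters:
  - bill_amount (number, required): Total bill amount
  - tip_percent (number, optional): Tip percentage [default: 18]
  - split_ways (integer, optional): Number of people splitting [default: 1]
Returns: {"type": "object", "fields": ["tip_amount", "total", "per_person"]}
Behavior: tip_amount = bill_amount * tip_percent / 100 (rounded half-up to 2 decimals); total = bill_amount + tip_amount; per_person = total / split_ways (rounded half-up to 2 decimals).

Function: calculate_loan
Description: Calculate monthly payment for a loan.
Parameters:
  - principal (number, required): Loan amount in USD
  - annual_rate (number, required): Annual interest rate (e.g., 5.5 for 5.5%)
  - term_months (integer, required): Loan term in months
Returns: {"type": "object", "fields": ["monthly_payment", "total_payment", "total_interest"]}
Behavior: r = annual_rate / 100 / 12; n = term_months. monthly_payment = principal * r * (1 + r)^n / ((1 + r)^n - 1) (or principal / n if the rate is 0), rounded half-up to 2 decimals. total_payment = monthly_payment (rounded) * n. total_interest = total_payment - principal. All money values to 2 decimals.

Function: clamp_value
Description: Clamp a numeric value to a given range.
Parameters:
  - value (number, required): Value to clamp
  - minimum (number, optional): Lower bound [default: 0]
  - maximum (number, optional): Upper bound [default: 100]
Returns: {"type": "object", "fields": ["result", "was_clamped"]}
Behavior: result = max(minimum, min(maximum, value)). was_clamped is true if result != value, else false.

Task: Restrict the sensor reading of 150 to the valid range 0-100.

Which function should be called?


The task needs a function whose description is: Clamp a numeric value to a given range.
clamp_value
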